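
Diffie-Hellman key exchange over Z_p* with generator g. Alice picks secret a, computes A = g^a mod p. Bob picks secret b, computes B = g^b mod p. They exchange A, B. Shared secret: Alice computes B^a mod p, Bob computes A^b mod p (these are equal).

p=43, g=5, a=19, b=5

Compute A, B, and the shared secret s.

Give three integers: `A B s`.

A = 5^19 mod 43  (bits of 19 = 10011)
  bit 0 = 1: r = r^2 * 5 mod 43 = 1^2 * 5 = 1*5 = 5
  bit 1 = 0: r = r^2 mod 43 = 5^2 = 25
  bit 2 = 0: r = r^2 mod 43 = 25^2 = 23
  bit 3 = 1: r = r^2 * 5 mod 43 = 23^2 * 5 = 13*5 = 22
  bit 4 = 1: r = r^2 * 5 mod 43 = 22^2 * 5 = 11*5 = 12
  -> A = 12
B = 5^5 mod 43  (bits of 5 = 101)
  bit 0 = 1: r = r^2 * 5 mod 43 = 1^2 * 5 = 1*5 = 5
  bit 1 = 0: r = r^2 mod 43 = 5^2 = 25
  bit 2 = 1: r = r^2 * 5 mod 43 = 25^2 * 5 = 23*5 = 29
  -> B = 29
s = B^a = 29^19 mod 43  (bits of 19 = 10011)
  bit 0 = 1: r = r^2 * 29 mod 43 = 1^2 * 29 = 1*29 = 29
  bit 1 = 0: r = r^2 mod 43 = 29^2 = 24
  bit 2 = 0: r = r^2 mod 43 = 24^2 = 17
  bit 3 = 1: r = r^2 * 29 mod 43 = 17^2 * 29 = 31*29 = 39
  bit 4 = 1: r = r^2 * 29 mod 43 = 39^2 * 29 = 16*29 = 34
  -> s = B^a = 34

Answer: 12 29 34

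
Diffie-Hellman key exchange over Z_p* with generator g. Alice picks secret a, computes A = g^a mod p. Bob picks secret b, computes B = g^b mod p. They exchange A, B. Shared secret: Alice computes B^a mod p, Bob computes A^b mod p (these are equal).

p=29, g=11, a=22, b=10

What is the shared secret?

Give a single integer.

A = 11^22 mod 29  (bits of 22 = 10110)
  bit 0 = 1: r = r^2 * 11 mod 29 = 1^2 * 11 = 1*11 = 11
  bit 1 = 0: r = r^2 mod 29 = 11^2 = 5
  bit 2 = 1: r = r^2 * 11 mod 29 = 5^2 * 11 = 25*11 = 14
  bit 3 = 1: r = r^2 * 11 mod 29 = 14^2 * 11 = 22*11 = 10
  bit 4 = 0: r = r^2 mod 29 = 10^2 = 13
  -> A = 13
B = 11^10 mod 29  (bits of 10 = 1010)
  bit 0 = 1: r = r^2 * 11 mod 29 = 1^2 * 11 = 1*11 = 11
  bit 1 = 0: r = r^2 mod 29 = 11^2 = 5
  bit 2 = 1: r = r^2 * 11 mod 29 = 5^2 * 11 = 25*11 = 14
  bit 3 = 0: r = r^2 mod 29 = 14^2 = 22
  -> B = 22
s = B^a = 22^22 mod 29  (bits of 22 = 10110)
  bit 0 = 1: r = r^2 * 22 mod 29 = 1^2 * 22 = 1*22 = 22
  bit 1 = 0: r = r^2 mod 29 = 22^2 = 20
  bit 2 = 1: r = r^2 * 22 mod 29 = 20^2 * 22 = 23*22 = 13
  bit 3 = 1: r = r^2 * 22 mod 29 = 13^2 * 22 = 24*22 = 6
  bit 4 = 0: r = r^2 mod 29 = 6^2 = 7
  -> s = B^a = 7

Answer: 7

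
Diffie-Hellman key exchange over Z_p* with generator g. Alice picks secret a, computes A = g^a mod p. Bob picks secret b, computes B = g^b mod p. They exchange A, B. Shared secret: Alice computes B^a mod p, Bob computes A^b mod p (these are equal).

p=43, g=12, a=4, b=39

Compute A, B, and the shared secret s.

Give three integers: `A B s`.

A = 12^4 mod 43  (bits of 4 = 100)
  bit 0 = 1: r = r^2 * 12 mod 43 = 1^2 * 12 = 1*12 = 12
  bit 1 = 0: r = r^2 mod 43 = 12^2 = 15
  bit 2 = 0: r = r^2 mod 43 = 15^2 = 10
  -> A = 10
B = 12^39 mod 43  (bits of 39 = 100111)
  bit 0 = 1: r = r^2 * 12 mod 43 = 1^2 * 12 = 1*12 = 12
  bit 1 = 0: r = r^2 mod 43 = 12^2 = 15
  bit 2 = 0: r = r^2 mod 43 = 15^2 = 10
  bit 3 = 1: r = r^2 * 12 mod 43 = 10^2 * 12 = 14*12 = 39
  bit 4 = 1: r = r^2 * 12 mod 43 = 39^2 * 12 = 16*12 = 20
  bit 5 = 1: r = r^2 * 12 mod 43 = 20^2 * 12 = 13*12 = 27
  -> B = 27
s = B^a = 27^4 mod 43  (bits of 4 = 100)
  bit 0 = 1: r = r^2 * 27 mod 43 = 1^2 * 27 = 1*27 = 27
  bit 1 = 0: r = r^2 mod 43 = 27^2 = 41
  bit 2 = 0: r = r^2 mod 43 = 41^2 = 4
  -> s = B^a = 4

Answer: 10 27 4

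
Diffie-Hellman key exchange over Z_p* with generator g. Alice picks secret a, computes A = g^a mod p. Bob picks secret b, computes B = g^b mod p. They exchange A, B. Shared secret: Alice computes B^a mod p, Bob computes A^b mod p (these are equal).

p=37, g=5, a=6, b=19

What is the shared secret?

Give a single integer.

A = 5^6 mod 37  (bits of 6 = 110)
  bit 0 = 1: r = r^2 * 5 mod 37 = 1^2 * 5 = 1*5 = 5
  bit 1 = 1: r = r^2 * 5 mod 37 = 5^2 * 5 = 25*5 = 14
  bit 2 = 0: r = r^2 mod 37 = 14^2 = 11
  -> A = 11
B = 5^19 mod 37  (bits of 19 = 10011)
  bit 0 = 1: r = r^2 * 5 mod 37 = 1^2 * 5 = 1*5 = 5
  bit 1 = 0: r = r^2 mod 37 = 5^2 = 25
  bit 2 = 0: r = r^2 mod 37 = 25^2 = 33
  bit 3 = 1: r = r^2 * 5 mod 37 = 33^2 * 5 = 16*5 = 6
  bit 4 = 1: r = r^2 * 5 mod 37 = 6^2 * 5 = 36*5 = 32
  -> B = 32
s = B^a = 32^6 mod 37  (bits of 6 = 110)
  bit 0 = 1: r = r^2 * 32 mod 37 = 1^2 * 32 = 1*32 = 32
  bit 1 = 1: r = r^2 * 32 mod 37 = 32^2 * 32 = 25*32 = 23
  bit 2 = 0: r = r^2 mod 37 = 23^2 = 11
  -> s = B^a = 11

Answer: 11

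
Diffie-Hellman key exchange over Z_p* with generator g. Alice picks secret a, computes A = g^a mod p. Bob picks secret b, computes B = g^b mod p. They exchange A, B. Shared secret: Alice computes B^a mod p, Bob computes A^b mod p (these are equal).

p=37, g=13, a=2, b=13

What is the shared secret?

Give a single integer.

Answer: 28

Derivation:
A = 13^2 mod 37  (bits of 2 = 10)
  bit 0 = 1: r = r^2 * 13 mod 37 = 1^2 * 13 = 1*13 = 13
  bit 1 = 0: r = r^2 mod 37 = 13^2 = 21
  -> A = 21
B = 13^13 mod 37  (bits of 13 = 1101)
  bit 0 = 1: r = r^2 * 13 mod 37 = 1^2 * 13 = 1*13 = 13
  bit 1 = 1: r = r^2 * 13 mod 37 = 13^2 * 13 = 21*13 = 14
  bit 2 = 0: r = r^2 mod 37 = 14^2 = 11
  bit 3 = 1: r = r^2 * 13 mod 37 = 11^2 * 13 = 10*13 = 19
  -> B = 19
s = B^a = 19^2 mod 37  (bits of 2 = 10)
  bit 0 = 1: r = r^2 * 19 mod 37 = 1^2 * 19 = 1*19 = 19
  bit 1 = 0: r = r^2 mod 37 = 19^2 = 28
  -> s = B^a = 28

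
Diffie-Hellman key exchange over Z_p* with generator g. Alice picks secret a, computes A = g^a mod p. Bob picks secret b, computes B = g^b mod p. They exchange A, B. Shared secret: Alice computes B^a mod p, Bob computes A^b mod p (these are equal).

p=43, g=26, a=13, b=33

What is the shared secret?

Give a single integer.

Answer: 2

Derivation:
A = 26^13 mod 43  (bits of 13 = 1101)
  bit 0 = 1: r = r^2 * 26 mod 43 = 1^2 * 26 = 1*26 = 26
  bit 1 = 1: r = r^2 * 26 mod 43 = 26^2 * 26 = 31*26 = 32
  bit 2 = 0: r = r^2 mod 43 = 32^2 = 35
  bit 3 = 1: r = r^2 * 26 mod 43 = 35^2 * 26 = 21*26 = 30
  -> A = 30
B = 26^33 mod 43  (bits of 33 = 100001)
  bit 0 = 1: r = r^2 * 26 mod 43 = 1^2 * 26 = 1*26 = 26
  bit 1 = 0: r = r^2 mod 43 = 26^2 = 31
  bit 2 = 0: r = r^2 mod 43 = 31^2 = 15
  bit 3 = 0: r = r^2 mod 43 = 15^2 = 10
  bit 4 = 0: r = r^2 mod 43 = 10^2 = 14
  bit 5 = 1: r = r^2 * 26 mod 43 = 14^2 * 26 = 24*26 = 22
  -> B = 22
s = B^a = 22^13 mod 43  (bits of 13 = 1101)
  bit 0 = 1: r = r^2 * 22 mod 43 = 1^2 * 22 = 1*22 = 22
  bit 1 = 1: r = r^2 * 22 mod 43 = 22^2 * 22 = 11*22 = 27
  bit 2 = 0: r = r^2 mod 43 = 27^2 = 41
  bit 3 = 1: r = r^2 * 22 mod 43 = 41^2 * 22 = 4*22 = 2
  -> s = B^a = 2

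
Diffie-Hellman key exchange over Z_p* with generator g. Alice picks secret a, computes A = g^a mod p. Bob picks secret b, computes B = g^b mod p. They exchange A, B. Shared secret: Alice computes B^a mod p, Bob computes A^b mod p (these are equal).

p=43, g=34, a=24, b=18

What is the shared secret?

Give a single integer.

A = 34^24 mod 43  (bits of 24 = 11000)
  bit 0 = 1: r = r^2 * 34 mod 43 = 1^2 * 34 = 1*34 = 34
  bit 1 = 1: r = r^2 * 34 mod 43 = 34^2 * 34 = 38*34 = 2
  bit 2 = 0: r = r^2 mod 43 = 2^2 = 4
  bit 3 = 0: r = r^2 mod 43 = 4^2 = 16
  bit 4 = 0: r = r^2 mod 43 = 16^2 = 41
  -> A = 41
B = 34^18 mod 43  (bits of 18 = 10010)
  bit 0 = 1: r = r^2 * 34 mod 43 = 1^2 * 34 = 1*34 = 34
  bit 1 = 0: r = r^2 mod 43 = 34^2 = 38
  bit 2 = 0: r = r^2 mod 43 = 38^2 = 25
  bit 3 = 1: r = r^2 * 34 mod 43 = 25^2 * 34 = 23*34 = 8
  bit 4 = 0: r = r^2 mod 43 = 8^2 = 21
  -> B = 21
s = B^a = 21^24 mod 43  (bits of 24 = 11000)
  bit 0 = 1: r = r^2 * 21 mod 43 = 1^2 * 21 = 1*21 = 21
  bit 1 = 1: r = r^2 * 21 mod 43 = 21^2 * 21 = 11*21 = 16
  bit 2 = 0: r = r^2 mod 43 = 16^2 = 41
  bit 3 = 0: r = r^2 mod 43 = 41^2 = 4
  bit 4 = 0: r = r^2 mod 43 = 4^2 = 16
  -> s = B^a = 16

Answer: 16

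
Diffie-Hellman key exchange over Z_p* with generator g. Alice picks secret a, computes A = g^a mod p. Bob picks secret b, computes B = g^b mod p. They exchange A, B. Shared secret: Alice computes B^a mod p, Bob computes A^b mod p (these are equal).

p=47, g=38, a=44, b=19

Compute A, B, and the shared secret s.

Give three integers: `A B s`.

Answer: 18 5 32

Derivation:
A = 38^44 mod 47  (bits of 44 = 101100)
  bit 0 = 1: r = r^2 * 38 mod 47 = 1^2 * 38 = 1*38 = 38
  bit 1 = 0: r = r^2 mod 47 = 38^2 = 34
  bit 2 = 1: r = r^2 * 38 mod 47 = 34^2 * 38 = 28*38 = 30
  bit 3 = 1: r = r^2 * 38 mod 47 = 30^2 * 38 = 7*38 = 31
  bit 4 = 0: r = r^2 mod 47 = 31^2 = 21
  bit 5 = 0: r = r^2 mod 47 = 21^2 = 18
  -> A = 18
B = 38^19 mod 47  (bits of 19 = 10011)
  bit 0 = 1: r = r^2 * 38 mod 47 = 1^2 * 38 = 1*38 = 38
  bit 1 = 0: r = r^2 mod 47 = 38^2 = 34
  bit 2 = 0: r = r^2 mod 47 = 34^2 = 28
  bit 3 = 1: r = r^2 * 38 mod 47 = 28^2 * 38 = 32*38 = 41
  bit 4 = 1: r = r^2 * 38 mod 47 = 41^2 * 38 = 36*38 = 5
  -> B = 5
s = B^a = 5^44 mod 47  (bits of 44 = 101100)
  bit 0 = 1: r = r^2 * 5 mod 47 = 1^2 * 5 = 1*5 = 5
  bit 1 = 0: r = r^2 mod 47 = 5^2 = 25
  bit 2 = 1: r = r^2 * 5 mod 47 = 25^2 * 5 = 14*5 = 23
  bit 3 = 1: r = r^2 * 5 mod 47 = 23^2 * 5 = 12*5 = 13
  bit 4 = 0: r = r^2 mod 47 = 13^2 = 28
  bit 5 = 0: r = r^2 mod 47 = 28^2 = 32
  -> s = B^a = 32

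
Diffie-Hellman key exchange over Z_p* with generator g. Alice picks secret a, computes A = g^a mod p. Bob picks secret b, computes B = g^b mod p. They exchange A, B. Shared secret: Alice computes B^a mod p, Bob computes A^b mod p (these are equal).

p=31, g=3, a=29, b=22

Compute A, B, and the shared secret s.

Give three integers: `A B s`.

A = 3^29 mod 31  (bits of 29 = 11101)
  bit 0 = 1: r = r^2 * 3 mod 31 = 1^2 * 3 = 1*3 = 3
  bit 1 = 1: r = r^2 * 3 mod 31 = 3^2 * 3 = 9*3 = 27
  bit 2 = 1: r = r^2 * 3 mod 31 = 27^2 * 3 = 16*3 = 17
  bit 3 = 0: r = r^2 mod 31 = 17^2 = 10
  bit 4 = 1: r = r^2 * 3 mod 31 = 10^2 * 3 = 7*3 = 21
  -> A = 21
B = 3^22 mod 31  (bits of 22 = 10110)
  bit 0 = 1: r = r^2 * 3 mod 31 = 1^2 * 3 = 1*3 = 3
  bit 1 = 0: r = r^2 mod 31 = 3^2 = 9
  bit 2 = 1: r = r^2 * 3 mod 31 = 9^2 * 3 = 19*3 = 26
  bit 3 = 1: r = r^2 * 3 mod 31 = 26^2 * 3 = 25*3 = 13
  bit 4 = 0: r = r^2 mod 31 = 13^2 = 14
  -> B = 14
s = B^a = 14^29 mod 31  (bits of 29 = 11101)
  bit 0 = 1: r = r^2 * 14 mod 31 = 1^2 * 14 = 1*14 = 14
  bit 1 = 1: r = r^2 * 14 mod 31 = 14^2 * 14 = 10*14 = 16
  bit 2 = 1: r = r^2 * 14 mod 31 = 16^2 * 14 = 8*14 = 19
  bit 3 = 0: r = r^2 mod 31 = 19^2 = 20
  bit 4 = 1: r = r^2 * 14 mod 31 = 20^2 * 14 = 28*14 = 20
  -> s = B^a = 20

Answer: 21 14 20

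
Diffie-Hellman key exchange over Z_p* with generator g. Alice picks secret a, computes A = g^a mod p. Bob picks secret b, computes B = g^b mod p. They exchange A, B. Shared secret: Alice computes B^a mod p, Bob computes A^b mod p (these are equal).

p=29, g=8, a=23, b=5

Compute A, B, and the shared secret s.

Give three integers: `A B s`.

Answer: 14 27 19

Derivation:
A = 8^23 mod 29  (bits of 23 = 10111)
  bit 0 = 1: r = r^2 * 8 mod 29 = 1^2 * 8 = 1*8 = 8
  bit 1 = 0: r = r^2 mod 29 = 8^2 = 6
  bit 2 = 1: r = r^2 * 8 mod 29 = 6^2 * 8 = 7*8 = 27
  bit 3 = 1: r = r^2 * 8 mod 29 = 27^2 * 8 = 4*8 = 3
  bit 4 = 1: r = r^2 * 8 mod 29 = 3^2 * 8 = 9*8 = 14
  -> A = 14
B = 8^5 mod 29  (bits of 5 = 101)
  bit 0 = 1: r = r^2 * 8 mod 29 = 1^2 * 8 = 1*8 = 8
  bit 1 = 0: r = r^2 mod 29 = 8^2 = 6
  bit 2 = 1: r = r^2 * 8 mod 29 = 6^2 * 8 = 7*8 = 27
  -> B = 27
s = B^a = 27^23 mod 29  (bits of 23 = 10111)
  bit 0 = 1: r = r^2 * 27 mod 29 = 1^2 * 27 = 1*27 = 27
  bit 1 = 0: r = r^2 mod 29 = 27^2 = 4
  bit 2 = 1: r = r^2 * 27 mod 29 = 4^2 * 27 = 16*27 = 26
  bit 3 = 1: r = r^2 * 27 mod 29 = 26^2 * 27 = 9*27 = 11
  bit 4 = 1: r = r^2 * 27 mod 29 = 11^2 * 27 = 5*27 = 19
  -> s = B^a = 19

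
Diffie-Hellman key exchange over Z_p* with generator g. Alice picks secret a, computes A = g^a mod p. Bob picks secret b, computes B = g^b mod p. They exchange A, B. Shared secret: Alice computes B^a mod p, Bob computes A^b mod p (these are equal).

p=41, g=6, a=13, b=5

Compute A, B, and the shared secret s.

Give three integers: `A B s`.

Answer: 24 27 14

Derivation:
A = 6^13 mod 41  (bits of 13 = 1101)
  bit 0 = 1: r = r^2 * 6 mod 41 = 1^2 * 6 = 1*6 = 6
  bit 1 = 1: r = r^2 * 6 mod 41 = 6^2 * 6 = 36*6 = 11
  bit 2 = 0: r = r^2 mod 41 = 11^2 = 39
  bit 3 = 1: r = r^2 * 6 mod 41 = 39^2 * 6 = 4*6 = 24
  -> A = 24
B = 6^5 mod 41  (bits of 5 = 101)
  bit 0 = 1: r = r^2 * 6 mod 41 = 1^2 * 6 = 1*6 = 6
  bit 1 = 0: r = r^2 mod 41 = 6^2 = 36
  bit 2 = 1: r = r^2 * 6 mod 41 = 36^2 * 6 = 25*6 = 27
  -> B = 27
s = B^a = 27^13 mod 41  (bits of 13 = 1101)
  bit 0 = 1: r = r^2 * 27 mod 41 = 1^2 * 27 = 1*27 = 27
  bit 1 = 1: r = r^2 * 27 mod 41 = 27^2 * 27 = 32*27 = 3
  bit 2 = 0: r = r^2 mod 41 = 3^2 = 9
  bit 3 = 1: r = r^2 * 27 mod 41 = 9^2 * 27 = 40*27 = 14
  -> s = B^a = 14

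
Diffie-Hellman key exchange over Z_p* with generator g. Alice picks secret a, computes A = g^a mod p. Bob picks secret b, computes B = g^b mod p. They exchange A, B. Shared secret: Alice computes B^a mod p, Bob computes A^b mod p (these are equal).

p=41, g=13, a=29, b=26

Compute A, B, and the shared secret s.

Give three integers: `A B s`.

Answer: 34 39 21

Derivation:
A = 13^29 mod 41  (bits of 29 = 11101)
  bit 0 = 1: r = r^2 * 13 mod 41 = 1^2 * 13 = 1*13 = 13
  bit 1 = 1: r = r^2 * 13 mod 41 = 13^2 * 13 = 5*13 = 24
  bit 2 = 1: r = r^2 * 13 mod 41 = 24^2 * 13 = 2*13 = 26
  bit 3 = 0: r = r^2 mod 41 = 26^2 = 20
  bit 4 = 1: r = r^2 * 13 mod 41 = 20^2 * 13 = 31*13 = 34
  -> A = 34
B = 13^26 mod 41  (bits of 26 = 11010)
  bit 0 = 1: r = r^2 * 13 mod 41 = 1^2 * 13 = 1*13 = 13
  bit 1 = 1: r = r^2 * 13 mod 41 = 13^2 * 13 = 5*13 = 24
  bit 2 = 0: r = r^2 mod 41 = 24^2 = 2
  bit 3 = 1: r = r^2 * 13 mod 41 = 2^2 * 13 = 4*13 = 11
  bit 4 = 0: r = r^2 mod 41 = 11^2 = 39
  -> B = 39
s = B^a = 39^29 mod 41  (bits of 29 = 11101)
  bit 0 = 1: r = r^2 * 39 mod 41 = 1^2 * 39 = 1*39 = 39
  bit 1 = 1: r = r^2 * 39 mod 41 = 39^2 * 39 = 4*39 = 33
  bit 2 = 1: r = r^2 * 39 mod 41 = 33^2 * 39 = 23*39 = 36
  bit 3 = 0: r = r^2 mod 41 = 36^2 = 25
  bit 4 = 1: r = r^2 * 39 mod 41 = 25^2 * 39 = 10*39 = 21
  -> s = B^a = 21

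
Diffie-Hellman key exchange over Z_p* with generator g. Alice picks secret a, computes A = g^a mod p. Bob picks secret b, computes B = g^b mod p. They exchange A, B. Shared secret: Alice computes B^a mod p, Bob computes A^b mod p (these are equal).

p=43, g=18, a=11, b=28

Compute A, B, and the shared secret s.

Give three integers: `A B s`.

A = 18^11 mod 43  (bits of 11 = 1011)
  bit 0 = 1: r = r^2 * 18 mod 43 = 1^2 * 18 = 1*18 = 18
  bit 1 = 0: r = r^2 mod 43 = 18^2 = 23
  bit 2 = 1: r = r^2 * 18 mod 43 = 23^2 * 18 = 13*18 = 19
  bit 3 = 1: r = r^2 * 18 mod 43 = 19^2 * 18 = 17*18 = 5
  -> A = 5
B = 18^28 mod 43  (bits of 28 = 11100)
  bit 0 = 1: r = r^2 * 18 mod 43 = 1^2 * 18 = 1*18 = 18
  bit 1 = 1: r = r^2 * 18 mod 43 = 18^2 * 18 = 23*18 = 27
  bit 2 = 1: r = r^2 * 18 mod 43 = 27^2 * 18 = 41*18 = 7
  bit 3 = 0: r = r^2 mod 43 = 7^2 = 6
  bit 4 = 0: r = r^2 mod 43 = 6^2 = 36
  -> B = 36
s = B^a = 36^11 mod 43  (bits of 11 = 1011)
  bit 0 = 1: r = r^2 * 36 mod 43 = 1^2 * 36 = 1*36 = 36
  bit 1 = 0: r = r^2 mod 43 = 36^2 = 6
  bit 2 = 1: r = r^2 * 36 mod 43 = 6^2 * 36 = 36*36 = 6
  bit 3 = 1: r = r^2 * 36 mod 43 = 6^2 * 36 = 36*36 = 6
  -> s = B^a = 6

Answer: 5 36 6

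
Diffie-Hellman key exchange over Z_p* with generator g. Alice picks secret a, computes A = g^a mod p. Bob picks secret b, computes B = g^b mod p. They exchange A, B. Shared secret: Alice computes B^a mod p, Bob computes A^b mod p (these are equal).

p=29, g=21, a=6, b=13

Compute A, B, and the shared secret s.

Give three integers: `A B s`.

A = 21^6 mod 29  (bits of 6 = 110)
  bit 0 = 1: r = r^2 * 21 mod 29 = 1^2 * 21 = 1*21 = 21
  bit 1 = 1: r = r^2 * 21 mod 29 = 21^2 * 21 = 6*21 = 10
  bit 2 = 0: r = r^2 mod 29 = 10^2 = 13
  -> A = 13
B = 21^13 mod 29  (bits of 13 = 1101)
  bit 0 = 1: r = r^2 * 21 mod 29 = 1^2 * 21 = 1*21 = 21
  bit 1 = 1: r = r^2 * 21 mod 29 = 21^2 * 21 = 6*21 = 10
  bit 2 = 0: r = r^2 mod 29 = 10^2 = 13
  bit 3 = 1: r = r^2 * 21 mod 29 = 13^2 * 21 = 24*21 = 11
  -> B = 11
s = B^a = 11^6 mod 29  (bits of 6 = 110)
  bit 0 = 1: r = r^2 * 11 mod 29 = 1^2 * 11 = 1*11 = 11
  bit 1 = 1: r = r^2 * 11 mod 29 = 11^2 * 11 = 5*11 = 26
  bit 2 = 0: r = r^2 mod 29 = 26^2 = 9
  -> s = B^a = 9

Answer: 13 11 9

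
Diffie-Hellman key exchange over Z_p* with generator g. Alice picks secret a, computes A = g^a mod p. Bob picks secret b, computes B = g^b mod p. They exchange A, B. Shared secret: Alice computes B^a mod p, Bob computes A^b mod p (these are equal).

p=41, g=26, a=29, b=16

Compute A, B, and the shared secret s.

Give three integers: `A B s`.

Answer: 24 37 10

Derivation:
A = 26^29 mod 41  (bits of 29 = 11101)
  bit 0 = 1: r = r^2 * 26 mod 41 = 1^2 * 26 = 1*26 = 26
  bit 1 = 1: r = r^2 * 26 mod 41 = 26^2 * 26 = 20*26 = 28
  bit 2 = 1: r = r^2 * 26 mod 41 = 28^2 * 26 = 5*26 = 7
  bit 3 = 0: r = r^2 mod 41 = 7^2 = 8
  bit 4 = 1: r = r^2 * 26 mod 41 = 8^2 * 26 = 23*26 = 24
  -> A = 24
B = 26^16 mod 41  (bits of 16 = 10000)
  bit 0 = 1: r = r^2 * 26 mod 41 = 1^2 * 26 = 1*26 = 26
  bit 1 = 0: r = r^2 mod 41 = 26^2 = 20
  bit 2 = 0: r = r^2 mod 41 = 20^2 = 31
  bit 3 = 0: r = r^2 mod 41 = 31^2 = 18
  bit 4 = 0: r = r^2 mod 41 = 18^2 = 37
  -> B = 37
s = B^a = 37^29 mod 41  (bits of 29 = 11101)
  bit 0 = 1: r = r^2 * 37 mod 41 = 1^2 * 37 = 1*37 = 37
  bit 1 = 1: r = r^2 * 37 mod 41 = 37^2 * 37 = 16*37 = 18
  bit 2 = 1: r = r^2 * 37 mod 41 = 18^2 * 37 = 37*37 = 16
  bit 3 = 0: r = r^2 mod 41 = 16^2 = 10
  bit 4 = 1: r = r^2 * 37 mod 41 = 10^2 * 37 = 18*37 = 10
  -> s = B^a = 10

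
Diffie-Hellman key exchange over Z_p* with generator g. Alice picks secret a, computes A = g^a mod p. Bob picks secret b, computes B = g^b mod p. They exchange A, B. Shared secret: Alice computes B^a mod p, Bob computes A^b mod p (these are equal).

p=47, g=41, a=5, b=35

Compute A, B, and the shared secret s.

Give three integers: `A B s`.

Answer: 26 10 31

Derivation:
A = 41^5 mod 47  (bits of 5 = 101)
  bit 0 = 1: r = r^2 * 41 mod 47 = 1^2 * 41 = 1*41 = 41
  bit 1 = 0: r = r^2 mod 47 = 41^2 = 36
  bit 2 = 1: r = r^2 * 41 mod 47 = 36^2 * 41 = 27*41 = 26
  -> A = 26
B = 41^35 mod 47  (bits of 35 = 100011)
  bit 0 = 1: r = r^2 * 41 mod 47 = 1^2 * 41 = 1*41 = 41
  bit 1 = 0: r = r^2 mod 47 = 41^2 = 36
  bit 2 = 0: r = r^2 mod 47 = 36^2 = 27
  bit 3 = 0: r = r^2 mod 47 = 27^2 = 24
  bit 4 = 1: r = r^2 * 41 mod 47 = 24^2 * 41 = 12*41 = 22
  bit 5 = 1: r = r^2 * 41 mod 47 = 22^2 * 41 = 14*41 = 10
  -> B = 10
s = B^a = 10^5 mod 47  (bits of 5 = 101)
  bit 0 = 1: r = r^2 * 10 mod 47 = 1^2 * 10 = 1*10 = 10
  bit 1 = 0: r = r^2 mod 47 = 10^2 = 6
  bit 2 = 1: r = r^2 * 10 mod 47 = 6^2 * 10 = 36*10 = 31
  -> s = B^a = 31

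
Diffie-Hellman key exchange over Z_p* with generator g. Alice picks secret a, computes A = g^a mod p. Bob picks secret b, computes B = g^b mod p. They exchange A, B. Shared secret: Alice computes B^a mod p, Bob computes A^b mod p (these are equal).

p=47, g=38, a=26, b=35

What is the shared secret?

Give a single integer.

Answer: 27

Derivation:
A = 38^26 mod 47  (bits of 26 = 11010)
  bit 0 = 1: r = r^2 * 38 mod 47 = 1^2 * 38 = 1*38 = 38
  bit 1 = 1: r = r^2 * 38 mod 47 = 38^2 * 38 = 34*38 = 23
  bit 2 = 0: r = r^2 mod 47 = 23^2 = 12
  bit 3 = 1: r = r^2 * 38 mod 47 = 12^2 * 38 = 3*38 = 20
  bit 4 = 0: r = r^2 mod 47 = 20^2 = 24
  -> A = 24
B = 38^35 mod 47  (bits of 35 = 100011)
  bit 0 = 1: r = r^2 * 38 mod 47 = 1^2 * 38 = 1*38 = 38
  bit 1 = 0: r = r^2 mod 47 = 38^2 = 34
  bit 2 = 0: r = r^2 mod 47 = 34^2 = 28
  bit 3 = 0: r = r^2 mod 47 = 28^2 = 32
  bit 4 = 1: r = r^2 * 38 mod 47 = 32^2 * 38 = 37*38 = 43
  bit 5 = 1: r = r^2 * 38 mod 47 = 43^2 * 38 = 16*38 = 44
  -> B = 44
s = B^a = 44^26 mod 47  (bits of 26 = 11010)
  bit 0 = 1: r = r^2 * 44 mod 47 = 1^2 * 44 = 1*44 = 44
  bit 1 = 1: r = r^2 * 44 mod 47 = 44^2 * 44 = 9*44 = 20
  bit 2 = 0: r = r^2 mod 47 = 20^2 = 24
  bit 3 = 1: r = r^2 * 44 mod 47 = 24^2 * 44 = 12*44 = 11
  bit 4 = 0: r = r^2 mod 47 = 11^2 = 27
  -> s = B^a = 27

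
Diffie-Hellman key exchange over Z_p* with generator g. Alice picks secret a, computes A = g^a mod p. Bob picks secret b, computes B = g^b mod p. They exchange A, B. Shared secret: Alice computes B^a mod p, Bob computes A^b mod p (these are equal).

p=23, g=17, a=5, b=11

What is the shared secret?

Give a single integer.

A = 17^5 mod 23  (bits of 5 = 101)
  bit 0 = 1: r = r^2 * 17 mod 23 = 1^2 * 17 = 1*17 = 17
  bit 1 = 0: r = r^2 mod 23 = 17^2 = 13
  bit 2 = 1: r = r^2 * 17 mod 23 = 13^2 * 17 = 8*17 = 21
  -> A = 21
B = 17^11 mod 23  (bits of 11 = 1011)
  bit 0 = 1: r = r^2 * 17 mod 23 = 1^2 * 17 = 1*17 = 17
  bit 1 = 0: r = r^2 mod 23 = 17^2 = 13
  bit 2 = 1: r = r^2 * 17 mod 23 = 13^2 * 17 = 8*17 = 21
  bit 3 = 1: r = r^2 * 17 mod 23 = 21^2 * 17 = 4*17 = 22
  -> B = 22
s = B^a = 22^5 mod 23  (bits of 5 = 101)
  bit 0 = 1: r = r^2 * 22 mod 23 = 1^2 * 22 = 1*22 = 22
  bit 1 = 0: r = r^2 mod 23 = 22^2 = 1
  bit 2 = 1: r = r^2 * 22 mod 23 = 1^2 * 22 = 1*22 = 22
  -> s = B^a = 22

Answer: 22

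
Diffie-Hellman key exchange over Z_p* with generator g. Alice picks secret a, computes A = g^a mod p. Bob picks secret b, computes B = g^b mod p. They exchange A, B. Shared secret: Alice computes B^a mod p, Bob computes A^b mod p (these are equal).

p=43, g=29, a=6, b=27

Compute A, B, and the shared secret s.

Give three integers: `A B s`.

A = 29^6 mod 43  (bits of 6 = 110)
  bit 0 = 1: r = r^2 * 29 mod 43 = 1^2 * 29 = 1*29 = 29
  bit 1 = 1: r = r^2 * 29 mod 43 = 29^2 * 29 = 24*29 = 8
  bit 2 = 0: r = r^2 mod 43 = 8^2 = 21
  -> A = 21
B = 29^27 mod 43  (bits of 27 = 11011)
  bit 0 = 1: r = r^2 * 29 mod 43 = 1^2 * 29 = 1*29 = 29
  bit 1 = 1: r = r^2 * 29 mod 43 = 29^2 * 29 = 24*29 = 8
  bit 2 = 0: r = r^2 mod 43 = 8^2 = 21
  bit 3 = 1: r = r^2 * 29 mod 43 = 21^2 * 29 = 11*29 = 18
  bit 4 = 1: r = r^2 * 29 mod 43 = 18^2 * 29 = 23*29 = 22
  -> B = 22
s = B^a = 22^6 mod 43  (bits of 6 = 110)
  bit 0 = 1: r = r^2 * 22 mod 43 = 1^2 * 22 = 1*22 = 22
  bit 1 = 1: r = r^2 * 22 mod 43 = 22^2 * 22 = 11*22 = 27
  bit 2 = 0: r = r^2 mod 43 = 27^2 = 41
  -> s = B^a = 41

Answer: 21 22 41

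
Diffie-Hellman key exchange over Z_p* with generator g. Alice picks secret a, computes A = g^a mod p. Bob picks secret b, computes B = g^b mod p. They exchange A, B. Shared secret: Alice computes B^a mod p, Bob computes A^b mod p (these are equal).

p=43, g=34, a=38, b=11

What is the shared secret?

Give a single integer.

Answer: 17

Derivation:
A = 34^38 mod 43  (bits of 38 = 100110)
  bit 0 = 1: r = r^2 * 34 mod 43 = 1^2 * 34 = 1*34 = 34
  bit 1 = 0: r = r^2 mod 43 = 34^2 = 38
  bit 2 = 0: r = r^2 mod 43 = 38^2 = 25
  bit 3 = 1: r = r^2 * 34 mod 43 = 25^2 * 34 = 23*34 = 8
  bit 4 = 1: r = r^2 * 34 mod 43 = 8^2 * 34 = 21*34 = 26
  bit 5 = 0: r = r^2 mod 43 = 26^2 = 31
  -> A = 31
B = 34^11 mod 43  (bits of 11 = 1011)
  bit 0 = 1: r = r^2 * 34 mod 43 = 1^2 * 34 = 1*34 = 34
  bit 1 = 0: r = r^2 mod 43 = 34^2 = 38
  bit 2 = 1: r = r^2 * 34 mod 43 = 38^2 * 34 = 25*34 = 33
  bit 3 = 1: r = r^2 * 34 mod 43 = 33^2 * 34 = 14*34 = 3
  -> B = 3
s = B^a = 3^38 mod 43  (bits of 38 = 100110)
  bit 0 = 1: r = r^2 * 3 mod 43 = 1^2 * 3 = 1*3 = 3
  bit 1 = 0: r = r^2 mod 43 = 3^2 = 9
  bit 2 = 0: r = r^2 mod 43 = 9^2 = 38
  bit 3 = 1: r = r^2 * 3 mod 43 = 38^2 * 3 = 25*3 = 32
  bit 4 = 1: r = r^2 * 3 mod 43 = 32^2 * 3 = 35*3 = 19
  bit 5 = 0: r = r^2 mod 43 = 19^2 = 17
  -> s = B^a = 17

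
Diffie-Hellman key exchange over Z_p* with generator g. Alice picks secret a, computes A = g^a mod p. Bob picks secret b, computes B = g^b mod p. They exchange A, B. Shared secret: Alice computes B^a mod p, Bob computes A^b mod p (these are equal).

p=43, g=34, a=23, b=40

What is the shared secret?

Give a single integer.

Answer: 31

Derivation:
A = 34^23 mod 43  (bits of 23 = 10111)
  bit 0 = 1: r = r^2 * 34 mod 43 = 1^2 * 34 = 1*34 = 34
  bit 1 = 0: r = r^2 mod 43 = 34^2 = 38
  bit 2 = 1: r = r^2 * 34 mod 43 = 38^2 * 34 = 25*34 = 33
  bit 3 = 1: r = r^2 * 34 mod 43 = 33^2 * 34 = 14*34 = 3
  bit 4 = 1: r = r^2 * 34 mod 43 = 3^2 * 34 = 9*34 = 5
  -> A = 5
B = 34^40 mod 43  (bits of 40 = 101000)
  bit 0 = 1: r = r^2 * 34 mod 43 = 1^2 * 34 = 1*34 = 34
  bit 1 = 0: r = r^2 mod 43 = 34^2 = 38
  bit 2 = 1: r = r^2 * 34 mod 43 = 38^2 * 34 = 25*34 = 33
  bit 3 = 0: r = r^2 mod 43 = 33^2 = 14
  bit 4 = 0: r = r^2 mod 43 = 14^2 = 24
  bit 5 = 0: r = r^2 mod 43 = 24^2 = 17
  -> B = 17
s = B^a = 17^23 mod 43  (bits of 23 = 10111)
  bit 0 = 1: r = r^2 * 17 mod 43 = 1^2 * 17 = 1*17 = 17
  bit 1 = 0: r = r^2 mod 43 = 17^2 = 31
  bit 2 = 1: r = r^2 * 17 mod 43 = 31^2 * 17 = 15*17 = 40
  bit 3 = 1: r = r^2 * 17 mod 43 = 40^2 * 17 = 9*17 = 24
  bit 4 = 1: r = r^2 * 17 mod 43 = 24^2 * 17 = 17*17 = 31
  -> s = B^a = 31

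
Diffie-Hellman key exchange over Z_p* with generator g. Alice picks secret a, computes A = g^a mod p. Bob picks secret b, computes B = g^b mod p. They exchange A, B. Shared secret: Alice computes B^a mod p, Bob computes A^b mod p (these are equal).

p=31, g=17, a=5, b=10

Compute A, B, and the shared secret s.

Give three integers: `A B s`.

Answer: 26 25 5

Derivation:
A = 17^5 mod 31  (bits of 5 = 101)
  bit 0 = 1: r = r^2 * 17 mod 31 = 1^2 * 17 = 1*17 = 17
  bit 1 = 0: r = r^2 mod 31 = 17^2 = 10
  bit 2 = 1: r = r^2 * 17 mod 31 = 10^2 * 17 = 7*17 = 26
  -> A = 26
B = 17^10 mod 31  (bits of 10 = 1010)
  bit 0 = 1: r = r^2 * 17 mod 31 = 1^2 * 17 = 1*17 = 17
  bit 1 = 0: r = r^2 mod 31 = 17^2 = 10
  bit 2 = 1: r = r^2 * 17 mod 31 = 10^2 * 17 = 7*17 = 26
  bit 3 = 0: r = r^2 mod 31 = 26^2 = 25
  -> B = 25
s = B^a = 25^5 mod 31  (bits of 5 = 101)
  bit 0 = 1: r = r^2 * 25 mod 31 = 1^2 * 25 = 1*25 = 25
  bit 1 = 0: r = r^2 mod 31 = 25^2 = 5
  bit 2 = 1: r = r^2 * 25 mod 31 = 5^2 * 25 = 25*25 = 5
  -> s = B^a = 5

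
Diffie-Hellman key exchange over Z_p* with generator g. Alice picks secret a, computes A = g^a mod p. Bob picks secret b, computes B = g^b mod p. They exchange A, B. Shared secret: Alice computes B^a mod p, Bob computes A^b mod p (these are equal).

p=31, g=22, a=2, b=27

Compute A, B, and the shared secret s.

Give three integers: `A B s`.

A = 22^2 mod 31  (bits of 2 = 10)
  bit 0 = 1: r = r^2 * 22 mod 31 = 1^2 * 22 = 1*22 = 22
  bit 1 = 0: r = r^2 mod 31 = 22^2 = 19
  -> A = 19
B = 22^27 mod 31  (bits of 27 = 11011)
  bit 0 = 1: r = r^2 * 22 mod 31 = 1^2 * 22 = 1*22 = 22
  bit 1 = 1: r = r^2 * 22 mod 31 = 22^2 * 22 = 19*22 = 15
  bit 2 = 0: r = r^2 mod 31 = 15^2 = 8
  bit 3 = 1: r = r^2 * 22 mod 31 = 8^2 * 22 = 2*22 = 13
  bit 4 = 1: r = r^2 * 22 mod 31 = 13^2 * 22 = 14*22 = 29
  -> B = 29
s = B^a = 29^2 mod 31  (bits of 2 = 10)
  bit 0 = 1: r = r^2 * 29 mod 31 = 1^2 * 29 = 1*29 = 29
  bit 1 = 0: r = r^2 mod 31 = 29^2 = 4
  -> s = B^a = 4

Answer: 19 29 4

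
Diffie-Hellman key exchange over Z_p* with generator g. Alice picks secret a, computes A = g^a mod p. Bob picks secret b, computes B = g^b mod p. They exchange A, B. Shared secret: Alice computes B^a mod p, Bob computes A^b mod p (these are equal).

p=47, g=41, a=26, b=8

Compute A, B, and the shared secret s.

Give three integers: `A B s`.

Answer: 28 24 6

Derivation:
A = 41^26 mod 47  (bits of 26 = 11010)
  bit 0 = 1: r = r^2 * 41 mod 47 = 1^2 * 41 = 1*41 = 41
  bit 1 = 1: r = r^2 * 41 mod 47 = 41^2 * 41 = 36*41 = 19
  bit 2 = 0: r = r^2 mod 47 = 19^2 = 32
  bit 3 = 1: r = r^2 * 41 mod 47 = 32^2 * 41 = 37*41 = 13
  bit 4 = 0: r = r^2 mod 47 = 13^2 = 28
  -> A = 28
B = 41^8 mod 47  (bits of 8 = 1000)
  bit 0 = 1: r = r^2 * 41 mod 47 = 1^2 * 41 = 1*41 = 41
  bit 1 = 0: r = r^2 mod 47 = 41^2 = 36
  bit 2 = 0: r = r^2 mod 47 = 36^2 = 27
  bit 3 = 0: r = r^2 mod 47 = 27^2 = 24
  -> B = 24
s = B^a = 24^26 mod 47  (bits of 26 = 11010)
  bit 0 = 1: r = r^2 * 24 mod 47 = 1^2 * 24 = 1*24 = 24
  bit 1 = 1: r = r^2 * 24 mod 47 = 24^2 * 24 = 12*24 = 6
  bit 2 = 0: r = r^2 mod 47 = 6^2 = 36
  bit 3 = 1: r = r^2 * 24 mod 47 = 36^2 * 24 = 27*24 = 37
  bit 4 = 0: r = r^2 mod 47 = 37^2 = 6
  -> s = B^a = 6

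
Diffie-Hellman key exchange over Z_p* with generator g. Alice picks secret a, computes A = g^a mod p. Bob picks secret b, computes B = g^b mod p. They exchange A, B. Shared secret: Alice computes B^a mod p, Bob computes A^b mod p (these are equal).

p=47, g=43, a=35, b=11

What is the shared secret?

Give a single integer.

Answer: 20

Derivation:
A = 43^35 mod 47  (bits of 35 = 100011)
  bit 0 = 1: r = r^2 * 43 mod 47 = 1^2 * 43 = 1*43 = 43
  bit 1 = 0: r = r^2 mod 47 = 43^2 = 16
  bit 2 = 0: r = r^2 mod 47 = 16^2 = 21
  bit 3 = 0: r = r^2 mod 47 = 21^2 = 18
  bit 4 = 1: r = r^2 * 43 mod 47 = 18^2 * 43 = 42*43 = 20
  bit 5 = 1: r = r^2 * 43 mod 47 = 20^2 * 43 = 24*43 = 45
  -> A = 45
B = 43^11 mod 47  (bits of 11 = 1011)
  bit 0 = 1: r = r^2 * 43 mod 47 = 1^2 * 43 = 1*43 = 43
  bit 1 = 0: r = r^2 mod 47 = 43^2 = 16
  bit 2 = 1: r = r^2 * 43 mod 47 = 16^2 * 43 = 21*43 = 10
  bit 3 = 1: r = r^2 * 43 mod 47 = 10^2 * 43 = 6*43 = 23
  -> B = 23
s = B^a = 23^35 mod 47  (bits of 35 = 100011)
  bit 0 = 1: r = r^2 * 23 mod 47 = 1^2 * 23 = 1*23 = 23
  bit 1 = 0: r = r^2 mod 47 = 23^2 = 12
  bit 2 = 0: r = r^2 mod 47 = 12^2 = 3
  bit 3 = 0: r = r^2 mod 47 = 3^2 = 9
  bit 4 = 1: r = r^2 * 23 mod 47 = 9^2 * 23 = 34*23 = 30
  bit 5 = 1: r = r^2 * 23 mod 47 = 30^2 * 23 = 7*23 = 20
  -> s = B^a = 20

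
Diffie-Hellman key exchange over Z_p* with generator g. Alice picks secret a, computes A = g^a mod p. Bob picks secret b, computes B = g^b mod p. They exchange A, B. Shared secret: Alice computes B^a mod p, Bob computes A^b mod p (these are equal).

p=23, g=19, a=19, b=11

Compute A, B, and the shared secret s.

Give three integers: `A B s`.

A = 19^19 mod 23  (bits of 19 = 10011)
  bit 0 = 1: r = r^2 * 19 mod 23 = 1^2 * 19 = 1*19 = 19
  bit 1 = 0: r = r^2 mod 23 = 19^2 = 16
  bit 2 = 0: r = r^2 mod 23 = 16^2 = 3
  bit 3 = 1: r = r^2 * 19 mod 23 = 3^2 * 19 = 9*19 = 10
  bit 4 = 1: r = r^2 * 19 mod 23 = 10^2 * 19 = 8*19 = 14
  -> A = 14
B = 19^11 mod 23  (bits of 11 = 1011)
  bit 0 = 1: r = r^2 * 19 mod 23 = 1^2 * 19 = 1*19 = 19
  bit 1 = 0: r = r^2 mod 23 = 19^2 = 16
  bit 2 = 1: r = r^2 * 19 mod 23 = 16^2 * 19 = 3*19 = 11
  bit 3 = 1: r = r^2 * 19 mod 23 = 11^2 * 19 = 6*19 = 22
  -> B = 22
s = B^a = 22^19 mod 23  (bits of 19 = 10011)
  bit 0 = 1: r = r^2 * 22 mod 23 = 1^2 * 22 = 1*22 = 22
  bit 1 = 0: r = r^2 mod 23 = 22^2 = 1
  bit 2 = 0: r = r^2 mod 23 = 1^2 = 1
  bit 3 = 1: r = r^2 * 22 mod 23 = 1^2 * 22 = 1*22 = 22
  bit 4 = 1: r = r^2 * 22 mod 23 = 22^2 * 22 = 1*22 = 22
  -> s = B^a = 22

Answer: 14 22 22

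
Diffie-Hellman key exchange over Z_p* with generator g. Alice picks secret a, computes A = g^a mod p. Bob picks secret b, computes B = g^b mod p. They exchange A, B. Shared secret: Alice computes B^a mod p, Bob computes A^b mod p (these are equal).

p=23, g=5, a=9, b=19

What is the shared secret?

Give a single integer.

Answer: 15

Derivation:
A = 5^9 mod 23  (bits of 9 = 1001)
  bit 0 = 1: r = r^2 * 5 mod 23 = 1^2 * 5 = 1*5 = 5
  bit 1 = 0: r = r^2 mod 23 = 5^2 = 2
  bit 2 = 0: r = r^2 mod 23 = 2^2 = 4
  bit 3 = 1: r = r^2 * 5 mod 23 = 4^2 * 5 = 16*5 = 11
  -> A = 11
B = 5^19 mod 23  (bits of 19 = 10011)
  bit 0 = 1: r = r^2 * 5 mod 23 = 1^2 * 5 = 1*5 = 5
  bit 1 = 0: r = r^2 mod 23 = 5^2 = 2
  bit 2 = 0: r = r^2 mod 23 = 2^2 = 4
  bit 3 = 1: r = r^2 * 5 mod 23 = 4^2 * 5 = 16*5 = 11
  bit 4 = 1: r = r^2 * 5 mod 23 = 11^2 * 5 = 6*5 = 7
  -> B = 7
s = B^a = 7^9 mod 23  (bits of 9 = 1001)
  bit 0 = 1: r = r^2 * 7 mod 23 = 1^2 * 7 = 1*7 = 7
  bit 1 = 0: r = r^2 mod 23 = 7^2 = 3
  bit 2 = 0: r = r^2 mod 23 = 3^2 = 9
  bit 3 = 1: r = r^2 * 7 mod 23 = 9^2 * 7 = 12*7 = 15
  -> s = B^a = 15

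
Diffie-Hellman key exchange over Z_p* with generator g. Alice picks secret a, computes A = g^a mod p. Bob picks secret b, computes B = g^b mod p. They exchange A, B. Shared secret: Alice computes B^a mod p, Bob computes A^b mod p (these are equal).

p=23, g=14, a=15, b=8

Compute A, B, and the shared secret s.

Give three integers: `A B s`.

Answer: 17 13 18

Derivation:
A = 14^15 mod 23  (bits of 15 = 1111)
  bit 0 = 1: r = r^2 * 14 mod 23 = 1^2 * 14 = 1*14 = 14
  bit 1 = 1: r = r^2 * 14 mod 23 = 14^2 * 14 = 12*14 = 7
  bit 2 = 1: r = r^2 * 14 mod 23 = 7^2 * 14 = 3*14 = 19
  bit 3 = 1: r = r^2 * 14 mod 23 = 19^2 * 14 = 16*14 = 17
  -> A = 17
B = 14^8 mod 23  (bits of 8 = 1000)
  bit 0 = 1: r = r^2 * 14 mod 23 = 1^2 * 14 = 1*14 = 14
  bit 1 = 0: r = r^2 mod 23 = 14^2 = 12
  bit 2 = 0: r = r^2 mod 23 = 12^2 = 6
  bit 3 = 0: r = r^2 mod 23 = 6^2 = 13
  -> B = 13
s = B^a = 13^15 mod 23  (bits of 15 = 1111)
  bit 0 = 1: r = r^2 * 13 mod 23 = 1^2 * 13 = 1*13 = 13
  bit 1 = 1: r = r^2 * 13 mod 23 = 13^2 * 13 = 8*13 = 12
  bit 2 = 1: r = r^2 * 13 mod 23 = 12^2 * 13 = 6*13 = 9
  bit 3 = 1: r = r^2 * 13 mod 23 = 9^2 * 13 = 12*13 = 18
  -> s = B^a = 18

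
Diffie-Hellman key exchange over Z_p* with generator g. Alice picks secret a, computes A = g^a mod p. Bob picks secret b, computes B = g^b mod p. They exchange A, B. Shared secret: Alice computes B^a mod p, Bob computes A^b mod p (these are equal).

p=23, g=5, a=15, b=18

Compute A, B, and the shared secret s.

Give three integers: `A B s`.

A = 5^15 mod 23  (bits of 15 = 1111)
  bit 0 = 1: r = r^2 * 5 mod 23 = 1^2 * 5 = 1*5 = 5
  bit 1 = 1: r = r^2 * 5 mod 23 = 5^2 * 5 = 2*5 = 10
  bit 2 = 1: r = r^2 * 5 mod 23 = 10^2 * 5 = 8*5 = 17
  bit 3 = 1: r = r^2 * 5 mod 23 = 17^2 * 5 = 13*5 = 19
  -> A = 19
B = 5^18 mod 23  (bits of 18 = 10010)
  bit 0 = 1: r = r^2 * 5 mod 23 = 1^2 * 5 = 1*5 = 5
  bit 1 = 0: r = r^2 mod 23 = 5^2 = 2
  bit 2 = 0: r = r^2 mod 23 = 2^2 = 4
  bit 3 = 1: r = r^2 * 5 mod 23 = 4^2 * 5 = 16*5 = 11
  bit 4 = 0: r = r^2 mod 23 = 11^2 = 6
  -> B = 6
s = B^a = 6^15 mod 23  (bits of 15 = 1111)
  bit 0 = 1: r = r^2 * 6 mod 23 = 1^2 * 6 = 1*6 = 6
  bit 1 = 1: r = r^2 * 6 mod 23 = 6^2 * 6 = 13*6 = 9
  bit 2 = 1: r = r^2 * 6 mod 23 = 9^2 * 6 = 12*6 = 3
  bit 3 = 1: r = r^2 * 6 mod 23 = 3^2 * 6 = 9*6 = 8
  -> s = B^a = 8

Answer: 19 6 8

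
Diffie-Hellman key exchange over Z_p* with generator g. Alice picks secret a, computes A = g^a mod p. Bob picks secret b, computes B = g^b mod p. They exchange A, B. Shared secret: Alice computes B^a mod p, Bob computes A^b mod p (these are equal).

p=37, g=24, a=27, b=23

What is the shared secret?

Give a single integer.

A = 24^27 mod 37  (bits of 27 = 11011)
  bit 0 = 1: r = r^2 * 24 mod 37 = 1^2 * 24 = 1*24 = 24
  bit 1 = 1: r = r^2 * 24 mod 37 = 24^2 * 24 = 21*24 = 23
  bit 2 = 0: r = r^2 mod 37 = 23^2 = 11
  bit 3 = 1: r = r^2 * 24 mod 37 = 11^2 * 24 = 10*24 = 18
  bit 4 = 1: r = r^2 * 24 mod 37 = 18^2 * 24 = 28*24 = 6
  -> A = 6
B = 24^23 mod 37  (bits of 23 = 10111)
  bit 0 = 1: r = r^2 * 24 mod 37 = 1^2 * 24 = 1*24 = 24
  bit 1 = 0: r = r^2 mod 37 = 24^2 = 21
  bit 2 = 1: r = r^2 * 24 mod 37 = 21^2 * 24 = 34*24 = 2
  bit 3 = 1: r = r^2 * 24 mod 37 = 2^2 * 24 = 4*24 = 22
  bit 4 = 1: r = r^2 * 24 mod 37 = 22^2 * 24 = 3*24 = 35
  -> B = 35
s = B^a = 35^27 mod 37  (bits of 27 = 11011)
  bit 0 = 1: r = r^2 * 35 mod 37 = 1^2 * 35 = 1*35 = 35
  bit 1 = 1: r = r^2 * 35 mod 37 = 35^2 * 35 = 4*35 = 29
  bit 2 = 0: r = r^2 mod 37 = 29^2 = 27
  bit 3 = 1: r = r^2 * 35 mod 37 = 27^2 * 35 = 26*35 = 22
  bit 4 = 1: r = r^2 * 35 mod 37 = 22^2 * 35 = 3*35 = 31
  -> s = B^a = 31

Answer: 31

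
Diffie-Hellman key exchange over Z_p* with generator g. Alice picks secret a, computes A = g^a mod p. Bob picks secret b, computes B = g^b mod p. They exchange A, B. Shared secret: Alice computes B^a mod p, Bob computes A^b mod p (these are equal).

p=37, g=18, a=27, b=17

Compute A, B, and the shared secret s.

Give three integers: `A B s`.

Answer: 6 2 6

Derivation:
A = 18^27 mod 37  (bits of 27 = 11011)
  bit 0 = 1: r = r^2 * 18 mod 37 = 1^2 * 18 = 1*18 = 18
  bit 1 = 1: r = r^2 * 18 mod 37 = 18^2 * 18 = 28*18 = 23
  bit 2 = 0: r = r^2 mod 37 = 23^2 = 11
  bit 3 = 1: r = r^2 * 18 mod 37 = 11^2 * 18 = 10*18 = 32
  bit 4 = 1: r = r^2 * 18 mod 37 = 32^2 * 18 = 25*18 = 6
  -> A = 6
B = 18^17 mod 37  (bits of 17 = 10001)
  bit 0 = 1: r = r^2 * 18 mod 37 = 1^2 * 18 = 1*18 = 18
  bit 1 = 0: r = r^2 mod 37 = 18^2 = 28
  bit 2 = 0: r = r^2 mod 37 = 28^2 = 7
  bit 3 = 0: r = r^2 mod 37 = 7^2 = 12
  bit 4 = 1: r = r^2 * 18 mod 37 = 12^2 * 18 = 33*18 = 2
  -> B = 2
s = B^a = 2^27 mod 37  (bits of 27 = 11011)
  bit 0 = 1: r = r^2 * 2 mod 37 = 1^2 * 2 = 1*2 = 2
  bit 1 = 1: r = r^2 * 2 mod 37 = 2^2 * 2 = 4*2 = 8
  bit 2 = 0: r = r^2 mod 37 = 8^2 = 27
  bit 3 = 1: r = r^2 * 2 mod 37 = 27^2 * 2 = 26*2 = 15
  bit 4 = 1: r = r^2 * 2 mod 37 = 15^2 * 2 = 3*2 = 6
  -> s = B^a = 6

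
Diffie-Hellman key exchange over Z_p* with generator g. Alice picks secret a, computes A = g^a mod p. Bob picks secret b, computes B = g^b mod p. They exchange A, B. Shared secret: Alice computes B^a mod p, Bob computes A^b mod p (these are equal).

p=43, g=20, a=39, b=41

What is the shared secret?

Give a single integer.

Answer: 2

Derivation:
A = 20^39 mod 43  (bits of 39 = 100111)
  bit 0 = 1: r = r^2 * 20 mod 43 = 1^2 * 20 = 1*20 = 20
  bit 1 = 0: r = r^2 mod 43 = 20^2 = 13
  bit 2 = 0: r = r^2 mod 43 = 13^2 = 40
  bit 3 = 1: r = r^2 * 20 mod 43 = 40^2 * 20 = 9*20 = 8
  bit 4 = 1: r = r^2 * 20 mod 43 = 8^2 * 20 = 21*20 = 33
  bit 5 = 1: r = r^2 * 20 mod 43 = 33^2 * 20 = 14*20 = 22
  -> A = 22
B = 20^41 mod 43  (bits of 41 = 101001)
  bit 0 = 1: r = r^2 * 20 mod 43 = 1^2 * 20 = 1*20 = 20
  bit 1 = 0: r = r^2 mod 43 = 20^2 = 13
  bit 2 = 1: r = r^2 * 20 mod 43 = 13^2 * 20 = 40*20 = 26
  bit 3 = 0: r = r^2 mod 43 = 26^2 = 31
  bit 4 = 0: r = r^2 mod 43 = 31^2 = 15
  bit 5 = 1: r = r^2 * 20 mod 43 = 15^2 * 20 = 10*20 = 28
  -> B = 28
s = B^a = 28^39 mod 43  (bits of 39 = 100111)
  bit 0 = 1: r = r^2 * 28 mod 43 = 1^2 * 28 = 1*28 = 28
  bit 1 = 0: r = r^2 mod 43 = 28^2 = 10
  bit 2 = 0: r = r^2 mod 43 = 10^2 = 14
  bit 3 = 1: r = r^2 * 28 mod 43 = 14^2 * 28 = 24*28 = 27
  bit 4 = 1: r = r^2 * 28 mod 43 = 27^2 * 28 = 41*28 = 30
  bit 5 = 1: r = r^2 * 28 mod 43 = 30^2 * 28 = 40*28 = 2
  -> s = B^a = 2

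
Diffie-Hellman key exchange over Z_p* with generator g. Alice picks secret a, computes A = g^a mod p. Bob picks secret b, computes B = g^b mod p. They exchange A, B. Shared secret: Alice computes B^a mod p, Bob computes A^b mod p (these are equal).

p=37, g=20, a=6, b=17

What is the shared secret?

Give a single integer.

A = 20^6 mod 37  (bits of 6 = 110)
  bit 0 = 1: r = r^2 * 20 mod 37 = 1^2 * 20 = 1*20 = 20
  bit 1 = 1: r = r^2 * 20 mod 37 = 20^2 * 20 = 30*20 = 8
  bit 2 = 0: r = r^2 mod 37 = 8^2 = 27
  -> A = 27
B = 20^17 mod 37  (bits of 17 = 10001)
  bit 0 = 1: r = r^2 * 20 mod 37 = 1^2 * 20 = 1*20 = 20
  bit 1 = 0: r = r^2 mod 37 = 20^2 = 30
  bit 2 = 0: r = r^2 mod 37 = 30^2 = 12
  bit 3 = 0: r = r^2 mod 37 = 12^2 = 33
  bit 4 = 1: r = r^2 * 20 mod 37 = 33^2 * 20 = 16*20 = 24
  -> B = 24
s = B^a = 24^6 mod 37  (bits of 6 = 110)
  bit 0 = 1: r = r^2 * 24 mod 37 = 1^2 * 24 = 1*24 = 24
  bit 1 = 1: r = r^2 * 24 mod 37 = 24^2 * 24 = 21*24 = 23
  bit 2 = 0: r = r^2 mod 37 = 23^2 = 11
  -> s = B^a = 11

Answer: 11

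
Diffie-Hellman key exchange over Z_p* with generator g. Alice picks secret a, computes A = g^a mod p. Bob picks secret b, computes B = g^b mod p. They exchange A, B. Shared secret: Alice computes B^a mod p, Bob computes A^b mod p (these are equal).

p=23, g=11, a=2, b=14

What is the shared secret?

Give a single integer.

Answer: 9

Derivation:
A = 11^2 mod 23  (bits of 2 = 10)
  bit 0 = 1: r = r^2 * 11 mod 23 = 1^2 * 11 = 1*11 = 11
  bit 1 = 0: r = r^2 mod 23 = 11^2 = 6
  -> A = 6
B = 11^14 mod 23  (bits of 14 = 1110)
  bit 0 = 1: r = r^2 * 11 mod 23 = 1^2 * 11 = 1*11 = 11
  bit 1 = 1: r = r^2 * 11 mod 23 = 11^2 * 11 = 6*11 = 20
  bit 2 = 1: r = r^2 * 11 mod 23 = 20^2 * 11 = 9*11 = 7
  bit 3 = 0: r = r^2 mod 23 = 7^2 = 3
  -> B = 3
s = B^a = 3^2 mod 23  (bits of 2 = 10)
  bit 0 = 1: r = r^2 * 3 mod 23 = 1^2 * 3 = 1*3 = 3
  bit 1 = 0: r = r^2 mod 23 = 3^2 = 9
  -> s = B^a = 9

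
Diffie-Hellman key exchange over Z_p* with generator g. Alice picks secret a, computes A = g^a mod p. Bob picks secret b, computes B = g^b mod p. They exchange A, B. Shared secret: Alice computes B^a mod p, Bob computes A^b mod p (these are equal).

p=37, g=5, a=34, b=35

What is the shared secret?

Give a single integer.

Answer: 25

Derivation:
A = 5^34 mod 37  (bits of 34 = 100010)
  bit 0 = 1: r = r^2 * 5 mod 37 = 1^2 * 5 = 1*5 = 5
  bit 1 = 0: r = r^2 mod 37 = 5^2 = 25
  bit 2 = 0: r = r^2 mod 37 = 25^2 = 33
  bit 3 = 0: r = r^2 mod 37 = 33^2 = 16
  bit 4 = 1: r = r^2 * 5 mod 37 = 16^2 * 5 = 34*5 = 22
  bit 5 = 0: r = r^2 mod 37 = 22^2 = 3
  -> A = 3
B = 5^35 mod 37  (bits of 35 = 100011)
  bit 0 = 1: r = r^2 * 5 mod 37 = 1^2 * 5 = 1*5 = 5
  bit 1 = 0: r = r^2 mod 37 = 5^2 = 25
  bit 2 = 0: r = r^2 mod 37 = 25^2 = 33
  bit 3 = 0: r = r^2 mod 37 = 33^2 = 16
  bit 4 = 1: r = r^2 * 5 mod 37 = 16^2 * 5 = 34*5 = 22
  bit 5 = 1: r = r^2 * 5 mod 37 = 22^2 * 5 = 3*5 = 15
  -> B = 15
s = B^a = 15^34 mod 37  (bits of 34 = 100010)
  bit 0 = 1: r = r^2 * 15 mod 37 = 1^2 * 15 = 1*15 = 15
  bit 1 = 0: r = r^2 mod 37 = 15^2 = 3
  bit 2 = 0: r = r^2 mod 37 = 3^2 = 9
  bit 3 = 0: r = r^2 mod 37 = 9^2 = 7
  bit 4 = 1: r = r^2 * 15 mod 37 = 7^2 * 15 = 12*15 = 32
  bit 5 = 0: r = r^2 mod 37 = 32^2 = 25
  -> s = B^a = 25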